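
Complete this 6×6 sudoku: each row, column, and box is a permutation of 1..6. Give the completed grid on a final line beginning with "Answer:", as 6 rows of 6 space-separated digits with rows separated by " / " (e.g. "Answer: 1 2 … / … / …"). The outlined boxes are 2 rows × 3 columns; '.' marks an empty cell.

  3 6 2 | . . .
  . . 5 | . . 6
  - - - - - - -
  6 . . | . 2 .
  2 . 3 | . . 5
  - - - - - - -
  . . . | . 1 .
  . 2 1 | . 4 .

Step 1. [r3c3∈{4}] nothing but 4 survives at r3c3 ⇒ r3c3=4.
Step 2. [r2c4∈{1,2,3,4}] r2c4 is the only open cell in row 2 admitting 2. So r2c4=2.
Step 3. [r6c6∈{3}] r6c6 has the single candidate 3. So r6c6=3.
Step 4. [r3c6∈{1}] r3c6's peers cover all but 1 ⇒ r3c6=1.
Step 5. [r6c1∈{5}] r6c1 has the single candidate 5, so r6c1=5.
Step 6. [r6c4∈{6}] r6c4 has the single candidate 6 ⇒ r6c4=6.
Step 7. [r1c4∈{1,4,5}] in row 1, 1 fits only at r1c4, so r1c4=1.
Step 8. [r5c1∈{4}] only 4 remains possible at r5c1 ⇒ r5c1=4.
Step 9. [r4c2∈{1}] r4c2 is down to just 1, so r4c2=1.
Step 10. [r5c3∈{6}] nothing but 6 survives at r5c3 ⇒ r5c3=6.
Step 11. [r4c5∈{6}] r4c5 has the single candidate 6, so r4c5=6.
Step 12. [r2c5∈{3}] r2c5's peers cover all but 3. So r2c5=3.
Step 13. [r4c4∈{4}] r4c4 is down to just 4. So r4c4=4.
Step 14. [r5c4∈{5}] only 5 remains possible at r5c4, so r5c4=5.
Step 15. [r2c1∈{1}] r2c1 is down to just 1, so r2c1=1.
Step 16. [r3c4∈{3}] only 3 remains possible at r3c4, so r3c4=3.
Step 17. [r3c2∈{5}] r3c2's peers cover all but 5, so r3c2=5.
Step 18. [r1c5∈{5}] only 5 remains possible at r1c5, so r1c5=5.
Step 19. [r2c2∈{4}] r2c2 is down to just 4 ⇒ r2c2=4.
Step 20. [r5c2∈{3}] r5c2's peers cover all but 3 ⇒ r5c2=3.
Step 21. [r1c6∈{4}] only 4 remains possible at r1c6. So r1c6=4.
Step 22. [r5c6∈{2}] r5c6 has the single candidate 2, so r5c6=2.

Answer: 3 6 2 1 5 4 / 1 4 5 2 3 6 / 6 5 4 3 2 1 / 2 1 3 4 6 5 / 4 3 6 5 1 2 / 5 2 1 6 4 3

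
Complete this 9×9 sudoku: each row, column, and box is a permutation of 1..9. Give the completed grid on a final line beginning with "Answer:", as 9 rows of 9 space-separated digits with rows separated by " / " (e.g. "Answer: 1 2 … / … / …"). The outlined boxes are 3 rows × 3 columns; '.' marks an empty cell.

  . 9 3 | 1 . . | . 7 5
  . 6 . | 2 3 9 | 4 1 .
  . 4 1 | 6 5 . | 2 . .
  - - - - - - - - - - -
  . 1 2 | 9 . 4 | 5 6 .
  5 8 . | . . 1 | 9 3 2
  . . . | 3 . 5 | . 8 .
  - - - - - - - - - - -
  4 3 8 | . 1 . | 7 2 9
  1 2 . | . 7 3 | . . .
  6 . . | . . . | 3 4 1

Step 1. [r6c2∈{7}] r6c2 has the single candidate 7 ⇒ r6c2=7.
Step 2. [r1c6∈{8}] r1c6 is down to just 8, so r1c6=8.
Step 3. [r9c3∈{5,7,9}] in row 9, 7 fits only at r9c3, so r9c3=7.
Step 4. [r2c9∈{8}] only 8 remains possible at r2c9. So r2c9=8.
Step 5. [r8c7∈{6,8}] in col 7, 8 fits only at r8c7 ⇒ r8c7=8.
Step 6. [r5c5∈{6}] r5c5's peers cover all but 6 ⇒ r5c5=6.
Step 7. [r6c3∈{4,6,9}] row 6 places 6 nowhere but r6c3 ⇒ r6c3=6.
Step 8. [r8c8∈{5}] nothing but 5 survives at r8c8 ⇒ r8c8=5.
Step 9. [r9c5∈{2,8,9}] 9 has one home in row 9: r9c5. So r9c5=9.
Step 10. [r9c2∈{5}] r9c2 is down to just 5 ⇒ r9c2=5.
Step 11. [r3c6∈{7}] r3c6 has the single candidate 7, so r3c6=7.
Step 12. [r5c3∈{4}] only 4 remains possible at r5c3 ⇒ r5c3=4.
Step 13. [r9c6∈{2}] r9c6 has the single candidate 2, so r9c6=2.
Step 14. [r8c4∈{4}] only 4 remains possible at r8c4 ⇒ r8c4=4.
Step 15. [r1c5∈{4}] r1c5 is down to just 4. So r1c5=4.
Step 16. [r3c8∈{9}] only 9 remains possible at r3c8, so r3c8=9.
Step 17. [r7c4∈{5}] r7c4 has the single candidate 5, so r7c4=5.
Step 18. [r1c7∈{6}] r1c7 has the single candidate 6 ⇒ r1c7=6.
Step 19. [r6c5∈{2}] nothing but 2 survives at r6c5 ⇒ r6c5=2.
Step 20. [r6c7∈{1}] r6c7's peers cover all but 1 ⇒ r6c7=1.
Step 21. [r1c1∈{2}] r1c1 has the single candidate 2 ⇒ r1c1=2.
Step 22. [r4c1∈{3}] nothing but 3 survives at r4c1 ⇒ r4c1=3.
Step 23. [r3c1∈{8}] r3c1 is down to just 8 ⇒ r3c1=8.
Step 24. [r6c9∈{4}] r6c9's peers cover all but 4 ⇒ r6c9=4.
Step 25. [r7c6∈{6}] only 6 remains possible at r7c6. So r7c6=6.
Step 26. [r5c4∈{7}] r5c4 has the single candidate 7 ⇒ r5c4=7.
Step 27. [r4c9∈{7}] r4c9 has the single candidate 7 ⇒ r4c9=7.
Step 28. [r2c1∈{7}] nothing but 7 survives at r2c1 ⇒ r2c1=7.
Step 29. [r4c5∈{8}] r4c5's peers cover all but 8 ⇒ r4c5=8.
Step 30. [r6c1∈{9}] nothing but 9 survives at r6c1. So r6c1=9.
Step 31. [r8c9∈{6}] only 6 remains possible at r8c9 ⇒ r8c9=6.
Step 32. [r9c4∈{8}] r9c4 is down to just 8, so r9c4=8.
Step 33. [r3c9∈{3}] r3c9 is down to just 3, so r3c9=3.
Step 34. [r8c3∈{9}] r8c3 is down to just 9, so r8c3=9.
Step 35. [r2c3∈{5}] r2c3's peers cover all but 5. So r2c3=5.

Answer: 2 9 3 1 4 8 6 7 5 / 7 6 5 2 3 9 4 1 8 / 8 4 1 6 5 7 2 9 3 / 3 1 2 9 8 4 5 6 7 / 5 8 4 7 6 1 9 3 2 / 9 7 6 3 2 5 1 8 4 / 4 3 8 5 1 6 7 2 9 / 1 2 9 4 7 3 8 5 6 / 6 5 7 8 9 2 3 4 1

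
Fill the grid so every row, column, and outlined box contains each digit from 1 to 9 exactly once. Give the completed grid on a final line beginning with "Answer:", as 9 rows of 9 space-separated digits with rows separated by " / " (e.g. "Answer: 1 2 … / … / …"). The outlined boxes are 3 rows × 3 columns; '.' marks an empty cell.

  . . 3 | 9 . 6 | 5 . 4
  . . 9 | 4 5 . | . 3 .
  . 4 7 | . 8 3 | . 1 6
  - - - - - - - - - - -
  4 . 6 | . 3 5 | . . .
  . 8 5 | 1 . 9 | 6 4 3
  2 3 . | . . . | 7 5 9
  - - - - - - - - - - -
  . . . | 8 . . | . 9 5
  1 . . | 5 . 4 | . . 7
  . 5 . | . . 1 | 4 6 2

Step 1. [r5c5∈{2,7}] row 5 places 2 nowhere but r5c5. So r5c5=2.
Step 2. [r9c1∈{3,7,8,9}] col 1 places 9 nowhere but r9c1, so r9c1=9.
Step 3. [r8c8∈{8}] nothing but 8 survives at r8c8 ⇒ r8c8=8.
Step 4. [r9c5∈{7}] r9c5 has the single candidate 7, so r9c5=7.
Step 5. [r2c2∈{1,2,6}] across row 2, 1 lands solely at r2c2, so r2c2=1.
Step 6. [r7c5∈{6}] only 6 remains possible at r7c5 ⇒ r7c5=6.
Step 7. [r2c9∈{8}] r2c9's peers cover all but 8 ⇒ r2c9=8.
Step 8. [r2c7∈{2}] only 2 remains possible at r2c7 ⇒ r2c7=2.
Step 9. [r8c3∈{2}] only 2 remains possible at r8c3 ⇒ r8c3=2.
Step 10. [r7c7∈{1,3}] r7c7 is the only open cell in row 7 admitting 1. So r7c7=1.
Step 11. [r7c2∈{7}] r7c2's peers cover all but 7, so r7c2=7.
Step 12. [r8c2∈{6}] r8c2's peers cover all but 6. So r8c2=6.
Step 13. [r7c3∈{4}] only 4 remains possible at r7c3. So r7c3=4.
Step 14. [r4c8∈{2}] r4c8 is down to just 2 ⇒ r4c8=2.
Step 15. [r4c7∈{8}] r4c7's peers cover all but 8. So r4c7=8.
Step 16. [r3c1∈{5}] r3c1 has the single candidate 5, so r3c1=5.
Step 17. [r8c5∈{9}] r8c5 has the single candidate 9 ⇒ r8c5=9.
Step 18. [r4c2∈{9}] r4c2's peers cover all but 9. So r4c2=9.
Step 19. [r5c1∈{7}] r5c1's peers cover all but 7 ⇒ r5c1=7.
Step 20. [r6c5∈{4}] r6c5 is down to just 4 ⇒ r6c5=4.
Step 21. [r1c8∈{7}] r1c8 has the single candidate 7, so r1c8=7.
Step 22. [r2c6∈{7}] nothing but 7 survives at r2c6, so r2c6=7.
Step 23. [r4c9∈{1}] only 1 remains possible at r4c9 ⇒ r4c9=1.
Step 24. [r1c2∈{2}] r1c2's peers cover all but 2, so r1c2=2.
Step 25. [r7c1∈{3}] only 3 remains possible at r7c1 ⇒ r7c1=3.
Step 26. [r1c5∈{1}] only 1 remains possible at r1c5. So r1c5=1.
Step 27. [r6c6∈{8}] r6c6 has the single candidate 8. So r6c6=8.
Step 28. [r2c1∈{6}] only 6 remains possible at r2c1. So r2c1=6.
Step 29. [r3c7∈{9}] nothing but 9 survives at r3c7. So r3c7=9.
Step 30. [r3c4∈{2}] nothing but 2 survives at r3c4 ⇒ r3c4=2.
Step 31. [r7c6∈{2}] nothing but 2 survives at r7c6. So r7c6=2.
Step 32. [r4c4∈{7}] nothing but 7 survives at r4c4. So r4c4=7.
Step 33. [r6c3∈{1}] nothing but 1 survives at r6c3, so r6c3=1.
Step 34. [r8c7∈{3}] r8c7 is down to just 3, so r8c7=3.
Step 35. [r6c4∈{6}] only 6 remains possible at r6c4. So r6c4=6.
Step 36. [r1c1∈{8}] nothing but 8 survives at r1c1 ⇒ r1c1=8.
Step 37. [r9c4∈{3}] nothing but 3 survives at r9c4 ⇒ r9c4=3.
Step 38. [r9c3∈{8}] nothing but 8 survives at r9c3 ⇒ r9c3=8.

Answer: 8 2 3 9 1 6 5 7 4 / 6 1 9 4 5 7 2 3 8 / 5 4 7 2 8 3 9 1 6 / 4 9 6 7 3 5 8 2 1 / 7 8 5 1 2 9 6 4 3 / 2 3 1 6 4 8 7 5 9 / 3 7 4 8 6 2 1 9 5 / 1 6 2 5 9 4 3 8 7 / 9 5 8 3 7 1 4 6 2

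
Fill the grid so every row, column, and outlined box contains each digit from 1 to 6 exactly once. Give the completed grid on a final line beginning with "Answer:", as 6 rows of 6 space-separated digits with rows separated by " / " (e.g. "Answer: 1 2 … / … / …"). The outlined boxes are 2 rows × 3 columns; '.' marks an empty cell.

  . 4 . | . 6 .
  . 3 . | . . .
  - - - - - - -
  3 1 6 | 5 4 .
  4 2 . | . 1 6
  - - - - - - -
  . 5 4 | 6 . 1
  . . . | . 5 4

Step 1. [r2c5∈{2}] r2c5 is down to just 2. So r2c5=2.
Step 2. [r2c1∈{1,5,6}] in row 2, 6 fits only at r2c1, so r2c1=6.
Step 3. [r1c1∈{1,2,5}] in col 1, 5 fits only at r1c1, so r1c1=5.
Step 4. [r2c3∈{1}] only 1 remains possible at r2c3. So r2c3=1.
Step 5. [r6c4∈{2,3}] r6c4 is the only open cell in col 4 admitting 2 ⇒ r6c4=2.
Step 6. [r1c6∈{3}] r1c6 is down to just 3. So r1c6=3.
Step 7. [r5c5∈{3}] nothing but 3 survives at r5c5, so r5c5=3.
Step 8. [r4c3∈{5}] r4c3's peers cover all but 5 ⇒ r4c3=5.
Step 9. [r1c4∈{1}] only 1 remains possible at r1c4. So r1c4=1.
Step 10. [r6c1∈{1}] only 1 remains possible at r6c1, so r6c1=1.
Step 11. [r6c2∈{6}] r6c2's peers cover all but 6 ⇒ r6c2=6.
Step 12. [r2c6∈{5}] r2c6 has the single candidate 5. So r2c6=5.
Step 13. [r1c3∈{2}] only 2 remains possible at r1c3, so r1c3=2.
Step 14. [r2c4∈{4}] only 4 remains possible at r2c4 ⇒ r2c4=4.
Step 15. [r4c4∈{3}] r4c4 has the single candidate 3. So r4c4=3.
Step 16. [r5c1∈{2}] r5c1 is down to just 2. So r5c1=2.
Step 17. [r6c3∈{3}] r6c3 has the single candidate 3 ⇒ r6c3=3.
Step 18. [r3c6∈{2}] r3c6 is down to just 2 ⇒ r3c6=2.

Answer: 5 4 2 1 6 3 / 6 3 1 4 2 5 / 3 1 6 5 4 2 / 4 2 5 3 1 6 / 2 5 4 6 3 1 / 1 6 3 2 5 4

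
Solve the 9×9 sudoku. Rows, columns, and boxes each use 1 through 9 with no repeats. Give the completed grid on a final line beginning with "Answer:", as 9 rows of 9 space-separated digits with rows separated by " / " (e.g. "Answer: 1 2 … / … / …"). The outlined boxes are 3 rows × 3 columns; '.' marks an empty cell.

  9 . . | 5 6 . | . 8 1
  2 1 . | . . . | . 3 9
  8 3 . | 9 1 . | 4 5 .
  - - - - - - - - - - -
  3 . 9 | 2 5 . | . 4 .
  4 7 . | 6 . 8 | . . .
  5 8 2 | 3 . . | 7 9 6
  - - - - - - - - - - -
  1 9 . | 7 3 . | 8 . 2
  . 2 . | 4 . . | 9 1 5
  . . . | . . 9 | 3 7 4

Step 1. [r2c5∈{4,7,8}] across col 5, 7 lands solely at r2c5, so r2c5=7.
Step 2. [r9c1∈{6}] r9c1's peers cover all but 6 ⇒ r9c1=6.
Step 3. [r2c3∈{4,5,6}] r2c3 is the only open cell in row 2 admitting 5 ⇒ r2c3=5.
Step 4. [r9c3∈{8}] r9c3 has the single candidate 8, so r9c3=8.
Step 5. [r1c3∈{4,7}] in row 1, 7 fits only at r1c3, so r1c3=7.
Step 6. [r1c6∈{2,3,4}] across row 1, 3 lands solely at r1c6. So r1c6=3.
Step 7. [r6c6∈{1,4}] row 6 places 1 nowhere but r6c6, so r6c6=1.
Step 8. [r5c7∈{1,2,5}] row 5 places 5 nowhere but r5c7. So r5c7=5.
Step 9. [r7c8∈{6}] nothing but 6 survives at r7c8. So r7c8=6.
Step 10. [r5c8∈{2}] nothing but 2 survives at r5c8, so r5c8=2.
Step 11. [r9c5∈{2}] only 2 remains possible at r9c5. So r9c5=2.
Step 12. [r2c6∈{4}] r2c6 has the single candidate 4 ⇒ r2c6=4.
Step 13. [r3c3∈{6}] nothing but 6 survives at r3c3, so r3c3=6.
Step 14. [r8c5∈{8}] nothing but 8 survives at r8c5. So r8c5=8.
Step 15. [r3c9∈{7}] only 7 remains possible at r3c9, so r3c9=7.
Step 16. [r5c3∈{1}] r5c3 has the single candidate 1. So r5c3=1.
Step 17. [r4c6∈{7}] r4c6's peers cover all but 7. So r4c6=7.
Step 18. [r3c6∈{2}] only 2 remains possible at r3c6. So r3c6=2.
Step 19. [r2c7∈{6}] only 6 remains possible at r2c7 ⇒ r2c7=6.
Step 20. [r8c3∈{3}] r8c3 has the single candidate 3 ⇒ r8c3=3.
Step 21. [r9c4∈{1}] nothing but 1 survives at r9c4. So r9c4=1.
Step 22. [r5c9∈{3}] r5c9 has the single candidate 3 ⇒ r5c9=3.
Step 23. [r2c4∈{8}] r2c4's peers cover all but 8. So r2c4=8.
Step 24. [r7c3∈{4}] nothing but 4 survives at r7c3 ⇒ r7c3=4.
Step 25. [r8c1∈{7}] r8c1's peers cover all but 7 ⇒ r8c1=7.
Step 26. [r7c6∈{5}] r7c6's peers cover all but 5 ⇒ r7c6=5.
Step 27. [r1c7∈{2}] nothing but 2 survives at r1c7. So r1c7=2.
Step 28. [r6c5∈{4}] nothing but 4 survives at r6c5. So r6c5=4.
Step 29. [r4c7∈{1}] nothing but 1 survives at r4c7 ⇒ r4c7=1.
Step 30. [r5c5∈{9}] r5c5 is down to just 9 ⇒ r5c5=9.
Step 31. [r8c6∈{6}] only 6 remains possible at r8c6. So r8c6=6.
Step 32. [r4c9∈{8}] r4c9 is down to just 8 ⇒ r4c9=8.
Step 33. [r1c2∈{4}] r1c2 has the single candidate 4. So r1c2=4.
Step 34. [r4c2∈{6}] only 6 remains possible at r4c2, so r4c2=6.
Step 35. [r9c2∈{5}] r9c2 is down to just 5 ⇒ r9c2=5.

Answer: 9 4 7 5 6 3 2 8 1 / 2 1 5 8 7 4 6 3 9 / 8 3 6 9 1 2 4 5 7 / 3 6 9 2 5 7 1 4 8 / 4 7 1 6 9 8 5 2 3 / 5 8 2 3 4 1 7 9 6 / 1 9 4 7 3 5 8 6 2 / 7 2 3 4 8 6 9 1 5 / 6 5 8 1 2 9 3 7 4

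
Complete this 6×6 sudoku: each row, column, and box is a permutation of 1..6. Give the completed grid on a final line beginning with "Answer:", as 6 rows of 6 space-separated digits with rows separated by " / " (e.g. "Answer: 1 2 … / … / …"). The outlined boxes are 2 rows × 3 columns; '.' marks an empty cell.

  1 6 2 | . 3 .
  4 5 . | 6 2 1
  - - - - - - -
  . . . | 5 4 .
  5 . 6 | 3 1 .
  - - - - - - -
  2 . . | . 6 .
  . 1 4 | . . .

Step 1. [r5c2∈{3}] nothing but 3 survives at r5c2 ⇒ r5c2=3.
Step 2. [r4c6∈{2}] r4c6 is down to just 2, so r4c6=2.
Step 3. [r1c6∈{4,5}] row 1 places 5 nowhere but r1c6 ⇒ r1c6=5.
Step 4. [r3c3∈{1,3}] in row 3, 1 fits only at r3c3 ⇒ r3c3=1.
Step 5. [r1c4∈{4}] r1c4 is down to just 4, so r1c4=4.
Step 6. [r3c6∈{6}] nothing but 6 survives at r3c6, so r3c6=6.
Step 7. [r5c3∈{5}] r5c3 has the single candidate 5 ⇒ r5c3=5.
Step 8. [r6c6∈{3}] only 3 remains possible at r6c6. So r6c6=3.
Step 9. [r2c3∈{3}] nothing but 3 survives at r2c3, so r2c3=3.
Step 10. [r6c4∈{2}] only 2 remains possible at r6c4 ⇒ r6c4=2.
Step 11. [r6c5∈{5}] only 5 remains possible at r6c5 ⇒ r6c5=5.
Step 12. [r3c2∈{2}] r3c2 is down to just 2, so r3c2=2.
Step 13. [r6c1∈{6}] r6c1 has the single candidate 6. So r6c1=6.
Step 14. [r4c2∈{4}] only 4 remains possible at r4c2. So r4c2=4.
Step 15. [r3c1∈{3}] r3c1 is down to just 3. So r3c1=3.
Step 16. [r5c6∈{4}] only 4 remains possible at r5c6 ⇒ r5c6=4.
Step 17. [r5c4∈{1}] r5c4's peers cover all but 1 ⇒ r5c4=1.

Answer: 1 6 2 4 3 5 / 4 5 3 6 2 1 / 3 2 1 5 4 6 / 5 4 6 3 1 2 / 2 3 5 1 6 4 / 6 1 4 2 5 3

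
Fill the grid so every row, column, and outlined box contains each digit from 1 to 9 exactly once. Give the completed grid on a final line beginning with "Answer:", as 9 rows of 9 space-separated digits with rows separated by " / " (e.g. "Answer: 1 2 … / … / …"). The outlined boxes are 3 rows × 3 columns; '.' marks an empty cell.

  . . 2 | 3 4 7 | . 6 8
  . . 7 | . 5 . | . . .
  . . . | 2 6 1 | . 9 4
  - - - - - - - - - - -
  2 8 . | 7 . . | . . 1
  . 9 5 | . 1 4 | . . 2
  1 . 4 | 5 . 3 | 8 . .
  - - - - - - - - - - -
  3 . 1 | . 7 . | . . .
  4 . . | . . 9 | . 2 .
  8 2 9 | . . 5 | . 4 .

Step 1. [r8c3∈{6}] only 6 remains possible at r8c3. So r8c3=6.
Step 2. [r7c2∈{5}] r7c2's peers cover all but 5. So r7c2=5.
Step 3. [r2c9∈{3}] r2c9's peers cover all but 3. So r2c9=3.
Step 4. [r8c5∈{3,8}] in col 5, 8 fits only at r8c5 ⇒ r8c5=8.
Step 5. [r8c7∈{1,3,5,7}] r8c7 is the only open cell in row 8 admitting 3 ⇒ r8c7=3.
Step 6. [r9c7∈{1,6,7}] box 9 places 1 nowhere but r9c7 ⇒ r9c7=1.
Step 7. [r6c8∈{7}] r6c8's peers cover all but 7 ⇒ r6c8=7.
Step 8. [r5c7∈{6}] r5c7's peers cover all but 6 ⇒ r5c7=6.
Step 9. [r1c7∈{5}] r1c7 has the single candidate 5 ⇒ r1c7=5.
Step 10. [r9c4∈{6}] r9c4 is down to just 6. So r9c4=6.
Step 11. [r6c9∈{9}] nothing but 9 survives at r6c9, so r6c9=9.
Step 12. [r2c1∈{6,9}] across col 1, 6 lands solely at r2c1. So r2c1=6.
Step 13. [r4c3∈{3}] only 3 remains possible at r4c3 ⇒ r4c3=3.
Step 14. [r8c9∈{5,7}] 5 has one home in row 8: r8c9, so r8c9=5.
Step 15. [r2c2∈{1,4}] 4 has one home in row 2: r2c2, so r2c2=4.
Step 16. [r2c6∈{8}] nothing but 8 survives at r2c6. So r2c6=8.
Step 17. [r7c9∈{6}] only 6 remains possible at r7c9. So r7c9=6.
Step 18. [r3c3∈{8}] r3c3's peers cover all but 8, so r3c3=8.
Step 19. [r1c1∈{9}] r1c1's peers cover all but 9, so r1c1=9.
Step 20. [r3c1∈{5}] only 5 remains possible at r3c1 ⇒ r3c1=5.
Step 21. [r4c5∈{9}] r4c5 is down to just 9 ⇒ r4c5=9.
Step 22. [r8c2∈{7}] only 7 remains possible at r8c2. So r8c2=7.
Step 23. [r2c8∈{1}] only 1 remains possible at r2c8 ⇒ r2c8=1.
Step 24. [r9c9∈{7}] r9c9's peers cover all but 7, so r9c9=7.
Step 25. [r7c6∈{2}] r7c6 has the single candidate 2. So r7c6=2.
Step 26. [r6c5∈{2}] r6c5 is down to just 2. So r6c5=2.
Step 27. [r3c2∈{3}] r3c2 is down to just 3. So r3c2=3.
Step 28. [r5c8∈{3}] r5c8 has the single candidate 3 ⇒ r5c8=3.
Step 29. [r9c5∈{3}] nothing but 3 survives at r9c5. So r9c5=3.
Step 30. [r2c4∈{9}] r2c4's peers cover all but 9. So r2c4=9.
Step 31. [r4c7∈{4}] only 4 remains possible at r4c7, so r4c7=4.
Step 32. [r6c2∈{6}] only 6 remains possible at r6c2. So r6c2=6.
Step 33. [r1c2∈{1}] r1c2 is down to just 1, so r1c2=1.
Step 34. [r5c1∈{7}] r5c1 has the single candidate 7. So r5c1=7.
Step 35. [r7c4∈{4}] nothing but 4 survives at r7c4. So r7c4=4.
Step 36. [r7c7∈{9}] r7c7's peers cover all but 9, so r7c7=9.
Step 37. [r3c7∈{7}] nothing but 7 survives at r3c7, so r3c7=7.
Step 38. [r4c6∈{6}] r4c6 has the single candidate 6. So r4c6=6.
Step 39. [r8c4∈{1}] r8c4 is down to just 1, so r8c4=1.
Step 40. [r4c8∈{5}] r4c8's peers cover all but 5 ⇒ r4c8=5.
Step 41. [r2c7∈{2}] nothing but 2 survives at r2c7 ⇒ r2c7=2.
Step 42. [r5c4∈{8}] nothing but 8 survives at r5c4 ⇒ r5c4=8.
Step 43. [r7c8∈{8}] only 8 remains possible at r7c8 ⇒ r7c8=8.

Answer: 9 1 2 3 4 7 5 6 8 / 6 4 7 9 5 8 2 1 3 / 5 3 8 2 6 1 7 9 4 / 2 8 3 7 9 6 4 5 1 / 7 9 5 8 1 4 6 3 2 / 1 6 4 5 2 3 8 7 9 / 3 5 1 4 7 2 9 8 6 / 4 7 6 1 8 9 3 2 5 / 8 2 9 6 3 5 1 4 7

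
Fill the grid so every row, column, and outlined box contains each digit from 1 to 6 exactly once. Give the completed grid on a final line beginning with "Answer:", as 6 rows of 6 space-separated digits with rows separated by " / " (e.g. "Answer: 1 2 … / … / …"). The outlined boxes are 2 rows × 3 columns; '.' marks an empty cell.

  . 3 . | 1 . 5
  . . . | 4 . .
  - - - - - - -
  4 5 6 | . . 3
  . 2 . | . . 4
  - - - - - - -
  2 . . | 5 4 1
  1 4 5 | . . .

Step 1. [r4c3∈{1,3}] 1 has one home in box 3: r4c3, so r4c3=1.
Step 2. [r2c3∈{2}] r2c3 is down to just 2. So r2c3=2.
Step 3. [r2c6∈{6}] only 6 remains possible at r2c6. So r2c6=6.
Step 4. [r6c4∈{2,3,6}] 3 has one home in col 4: r6c4 ⇒ r6c4=3.
Step 5. [r1c5∈{2}] only 2 remains possible at r1c5. So r1c5=2.
Step 6. [r6c5∈{6}] r6c5 has the single candidate 6, so r6c5=6.
Step 7. [r2c5∈{3}] r2c5 is down to just 3 ⇒ r2c5=3.
Step 8. [r4c5∈{5}] r4c5's peers cover all but 5, so r4c5=5.
Step 9. [r6c6∈{2}] only 2 remains possible at r6c6, so r6c6=2.
Step 10. [r5c3∈{3}] r5c3 has the single candidate 3, so r5c3=3.
Step 11. [r4c4∈{6}] r4c4 has the single candidate 6. So r4c4=6.
Step 12. [r1c1∈{6}] nothing but 6 survives at r1c1 ⇒ r1c1=6.
Step 13. [r3c4∈{2}] r3c4 is down to just 2, so r3c4=2.
Step 14. [r3c5∈{1}] nothing but 1 survives at r3c5. So r3c5=1.
Step 15. [r5c2∈{6}] r5c2 has the single candidate 6. So r5c2=6.
Step 16. [r4c1∈{3}] r4c1 is down to just 3, so r4c1=3.
Step 17. [r1c3∈{4}] r1c3 is down to just 4 ⇒ r1c3=4.
Step 18. [r2c1∈{5}] r2c1's peers cover all but 5 ⇒ r2c1=5.
Step 19. [r2c2∈{1}] nothing but 1 survives at r2c2. So r2c2=1.

Answer: 6 3 4 1 2 5 / 5 1 2 4 3 6 / 4 5 6 2 1 3 / 3 2 1 6 5 4 / 2 6 3 5 4 1 / 1 4 5 3 6 2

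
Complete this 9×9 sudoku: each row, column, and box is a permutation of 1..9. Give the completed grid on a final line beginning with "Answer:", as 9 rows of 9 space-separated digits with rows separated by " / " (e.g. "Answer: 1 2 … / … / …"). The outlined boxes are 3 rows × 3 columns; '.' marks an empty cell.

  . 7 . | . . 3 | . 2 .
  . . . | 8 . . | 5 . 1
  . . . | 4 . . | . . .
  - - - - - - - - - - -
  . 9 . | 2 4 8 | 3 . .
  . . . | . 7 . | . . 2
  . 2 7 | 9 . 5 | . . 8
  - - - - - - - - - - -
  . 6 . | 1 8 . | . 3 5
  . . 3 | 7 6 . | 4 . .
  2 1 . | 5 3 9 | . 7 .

Step 1. [r6c1∈{1,3,4,6}] across row 6, 3 lands solely at r6c1 ⇒ r6c1=3.
Step 2. [r1c4∈{6}] nothing but 6 survives at r1c4. So r1c4=6.
Step 3. [r9c3∈{4,8}] 4 has one home in row 9: r9c3. So r9c3=4.
Step 4. [r7c3∈{9}] r7c3's peers cover all but 9, so r7c3=9.
Step 5. [r6c5∈{1}] r6c5 is down to just 1, so r6c5=1.
Step 6. [r6c7∈{6}] r6c7 is down to just 6 ⇒ r6c7=6.
Step 7. [r5c7∈{1,9}] in col 7, 1 fits only at r5c7. So r5c7=1.
Step 8. [r5c8∈{4,5,9}] 9 has one home in row 5: r5c8, so r5c8=9.
Step 9. [r3c6∈{1,2,7}] across col 6, 1 lands solely at r3c6, so r3c6=1.
Step 10. [r3c9∈{3,6,7,9}] 3 has one home in col 9: r3c9 ⇒ r3c9=3.
Step 11. [r1c9∈{4,9}] in col 9, 4 fits only at r1c9, so r1c9=4.
Step 12. [r9c7∈{8}] only 8 remains possible at r9c7, so r9c7=8.
Step 13. [r3c8∈{6,8}] 8 has one home in col 8: r3c8. So r3c8=8.
Step 14. [r3c2∈{5}] r3c2 has the single candidate 5, so r3c2=5.
Step 15. [r8c1∈{5,8}] across row 8, 5 lands solely at r8c1. So r8c1=5.
Step 16. [r5c3∈{5,6,8}] 5 has one home in row 5: r5c3 ⇒ r5c3=5.
Step 17. [r1c7∈{9}] nothing but 9 survives at r1c7. So r1c7=9.
Step 18. [r2c8∈{6}] nothing but 6 survives at r2c8 ⇒ r2c8=6.
Step 19. [r2c3∈{2}] r2c3 has the single candidate 2 ⇒ r2c3=2.
Step 20. [r3c3∈{6}] r3c3's peers cover all but 6 ⇒ r3c3=6.
Step 21. [r4c3∈{1}] r4c3's peers cover all but 1 ⇒ r4c3=1.
Step 22. [r2c5∈{9}] r2c5's peers cover all but 9 ⇒ r2c5=9.
Step 23. [r2c1∈{4}] r2c1's peers cover all but 4, so r2c1=4.
Step 24. [r1c1∈{1,8}] 1 has one home in row 1: r1c1. So r1c1=1.
Step 25. [r5c1∈{6,8}] col 1 places 8 nowhere but r5c1, so r5c1=8.
Step 26. [r7c6∈{2,4}] row 7 places 4 nowhere but r7c6, so r7c6=4.
Step 27. [r4c1∈{6}] only 6 remains possible at r4c1 ⇒ r4c1=6.
Step 28. [r8c8∈{1}] only 1 remains possible at r8c8 ⇒ r8c8=1.
Step 29. [r1c3∈{8}] only 8 remains possible at r1c3, so r1c3=8.
Step 30. [r8c9∈{9}] nothing but 9 survives at r8c9. So r8c9=9.
Step 31. [r9c9∈{6}] nothing but 6 survives at r9c9 ⇒ r9c9=6.
Step 32. [r4c9∈{7}] r4c9 is down to just 7 ⇒ r4c9=7.
Step 33. [r2c2∈{3}] r2c2 is down to just 3 ⇒ r2c2=3.
Step 34. [r7c1∈{7}] r7c1's peers cover all but 7, so r7c1=7.
Step 35. [r1c5∈{5}] nothing but 5 survives at r1c5 ⇒ r1c5=5.
Step 36. [r3c5∈{2}] r3c5's peers cover all but 2 ⇒ r3c5=2.
Step 37. [r2c6∈{7}] only 7 remains possible at r2c6, so r2c6=7.
Step 38. [r3c1∈{9}] nothing but 9 survives at r3c1 ⇒ r3c1=9.
Step 39. [r4c8∈{5}] r4c8 has the single candidate 5. So r4c8=5.
Step 40. [r8c2∈{8}] r8c2's peers cover all but 8 ⇒ r8c2=8.
Step 41. [r8c6∈{2}] r8c6 has the single candidate 2. So r8c6=2.
Step 42. [r3c7∈{7}] r3c7 is down to just 7, so r3c7=7.
Step 43. [r5c4∈{3}] r5c4 has the single candidate 3 ⇒ r5c4=3.
Step 44. [r5c6∈{6}] r5c6's peers cover all but 6. So r5c6=6.
Step 45. [r5c2∈{4}] nothing but 4 survives at r5c2. So r5c2=4.
Step 46. [r7c7∈{2}] r7c7 is down to just 2, so r7c7=2.
Step 47. [r6c8∈{4}] r6c8 has the single candidate 4, so r6c8=4.

Answer: 1 7 8 6 5 3 9 2 4 / 4 3 2 8 9 7 5 6 1 / 9 5 6 4 2 1 7 8 3 / 6 9 1 2 4 8 3 5 7 / 8 4 5 3 7 6 1 9 2 / 3 2 7 9 1 5 6 4 8 / 7 6 9 1 8 4 2 3 5 / 5 8 3 7 6 2 4 1 9 / 2 1 4 5 3 9 8 7 6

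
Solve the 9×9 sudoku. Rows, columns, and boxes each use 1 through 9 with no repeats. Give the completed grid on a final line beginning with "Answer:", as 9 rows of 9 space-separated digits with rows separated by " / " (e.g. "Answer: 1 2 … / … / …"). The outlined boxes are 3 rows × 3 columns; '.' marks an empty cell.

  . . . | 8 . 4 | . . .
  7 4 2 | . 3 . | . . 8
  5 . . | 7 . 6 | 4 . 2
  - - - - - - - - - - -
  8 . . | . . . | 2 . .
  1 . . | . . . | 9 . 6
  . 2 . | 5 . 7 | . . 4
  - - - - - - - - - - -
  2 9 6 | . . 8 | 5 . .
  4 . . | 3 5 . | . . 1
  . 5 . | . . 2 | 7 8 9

Step 1. [r9c3∈{1,3}] in box 7, 1 fits only at r9c3, so r9c3=1.
Step 2. [r5c6∈{3}] nothing but 3 survives at r5c6. So r5c6=3.
Step 3. [r5c2∈{7}] r5c2 is down to just 7. So r5c2=7.
Step 4. [r5c8∈{5}] only 5 remains possible at r5c8. So r5c8=5.
Step 5. [r7c9∈{3}] r7c9 is down to just 3 ⇒ r7c9=3.
Step 6. [r1c5∈{1,2,9}] r1c5 is the only open cell in row 1 admitting 2. So r1c5=2.
Step 7. [r8c7∈{6}] nothing but 6 survives at r8c7, so r8c7=6.
Step 8. [r2c7∈{1}] only 1 remains possible at r2c7 ⇒ r2c7=1.
Step 9. [r1c7∈{3}] r1c7 is down to just 3. So r1c7=3.
Step 10. [r4c6∈{1,9}] in col 6, 1 fits only at r4c6. So r4c6=1.
Step 11. [r1c3∈{9}] r1c3's peers cover all but 9 ⇒ r1c3=9.
Step 12. [r6c3∈{3}] r6c3 is down to just 3, so r6c3=3.
Step 13. [r4c2∈{6}] r4c2's peers cover all but 6 ⇒ r4c2=6.
Step 14. [r2c4∈{9}] only 9 remains possible at r2c4 ⇒ r2c4=9.
Step 15. [r4c4∈{4}] r4c4 has the single candidate 4. So r4c4=4.
Step 16. [r6c5∈{6,8,9}] row 6 places 6 nowhere but r6c5. So r6c5=6.
Step 17. [r4c9∈{7}] r4c9 has the single candidate 7, so r4c9=7.
Step 18. [r3c3∈{8}] r3c3 has the single candidate 8 ⇒ r3c3=8.
Step 19. [r7c5∈{1,4,7}] across row 7, 7 lands solely at r7c5 ⇒ r7c5=7.
Step 20. [r2c8∈{6}] nothing but 6 survives at r2c8. So r2c8=6.
Step 21. [r1c2∈{1}] only 1 remains possible at r1c2, so r1c2=1.
Step 22. [r3c5∈{1}] only 1 remains possible at r3c5. So r3c5=1.
Step 23. [r8c8∈{2}] nothing but 2 survives at r8c8, so r8c8=2.
Step 24. [r9c1∈{3}] r9c1 has the single candidate 3 ⇒ r9c1=3.
Step 25. [r6c8∈{1}] only 1 remains possible at r6c8, so r6c8=1.
Step 26. [r8c6∈{9}] r8c6 is down to just 9 ⇒ r8c6=9.
Step 27. [r6c1∈{9}] r6c1's peers cover all but 9 ⇒ r6c1=9.
Step 28. [r3c8∈{9}] r3c8 has the single candidate 9 ⇒ r3c8=9.
Step 29. [r1c1∈{6}] r1c1 is down to just 6, so r1c1=6.
Step 30. [r8c3∈{7}] nothing but 7 survives at r8c3. So r8c3=7.
Step 31. [r4c5∈{9}] r4c5's peers cover all but 9, so r4c5=9.
Step 32. [r5c5∈{8}] r5c5 is down to just 8 ⇒ r5c5=8.
Step 33. [r5c3∈{4}] r5c3 has the single candidate 4 ⇒ r5c3=4.
Step 34. [r1c9∈{5}] only 5 remains possible at r1c9, so r1c9=5.
Step 35. [r4c8∈{3}] r4c8 has the single candidate 3 ⇒ r4c8=3.
Step 36. [r7c4∈{1}] r7c4 is down to just 1. So r7c4=1.
Step 37. [r8c2∈{8}] r8c2 is down to just 8. So r8c2=8.
Step 38. [r2c6∈{5}] nothing but 5 survives at r2c6 ⇒ r2c6=5.
Step 39. [r9c4∈{6}] r9c4's peers cover all but 6. So r9c4=6.
Step 40. [r5c4∈{2}] only 2 remains possible at r5c4. So r5c4=2.
Step 41. [r7c8∈{4}] nothing but 4 survives at r7c8 ⇒ r7c8=4.
Step 42. [r6c7∈{8}] r6c7 has the single candidate 8 ⇒ r6c7=8.
Step 43. [r3c2∈{3}] only 3 remains possible at r3c2 ⇒ r3c2=3.
Step 44. [r1c8∈{7}] nothing but 7 survives at r1c8 ⇒ r1c8=7.
Step 45. [r4c3∈{5}] r4c3 is down to just 5 ⇒ r4c3=5.
Step 46. [r9c5∈{4}] r9c5 has the single candidate 4. So r9c5=4.

Answer: 6 1 9 8 2 4 3 7 5 / 7 4 2 9 3 5 1 6 8 / 5 3 8 7 1 6 4 9 2 / 8 6 5 4 9 1 2 3 7 / 1 7 4 2 8 3 9 5 6 / 9 2 3 5 6 7 8 1 4 / 2 9 6 1 7 8 5 4 3 / 4 8 7 3 5 9 6 2 1 / 3 5 1 6 4 2 7 8 9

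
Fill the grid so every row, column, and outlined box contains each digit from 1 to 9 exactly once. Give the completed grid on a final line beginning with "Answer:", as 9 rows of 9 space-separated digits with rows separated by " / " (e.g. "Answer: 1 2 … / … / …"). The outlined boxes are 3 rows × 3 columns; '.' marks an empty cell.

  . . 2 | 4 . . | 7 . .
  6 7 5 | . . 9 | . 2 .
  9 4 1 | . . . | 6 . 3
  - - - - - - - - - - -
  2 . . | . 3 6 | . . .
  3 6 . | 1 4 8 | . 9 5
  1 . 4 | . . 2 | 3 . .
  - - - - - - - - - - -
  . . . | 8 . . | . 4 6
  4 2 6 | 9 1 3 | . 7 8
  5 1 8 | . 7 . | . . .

Step 1. [r7c7∈{1,2,5,9}] 1 has one home in row 7: r7c7 ⇒ r7c7=1.
Step 2. [r2c9∈{1,4}] row 2 places 1 nowhere but r2c9. So r2c9=1.
Step 3. [r2c5∈{8}] r2c5 has the single candidate 8 ⇒ r2c5=8.
Step 4. [r4c7∈{4,8}] in col 7, 8 fits only at r4c7 ⇒ r4c7=8.
Step 5. [r7c3∈{3,7,9}] 3 has one home in col 3: r7c3. So r7c3=3.
Step 6. [r7c6∈{5}] r7c6's peers cover all but 5. So r7c6=5.
Step 7. [r6c2∈{5,8,9}] in row 6, 8 fits only at r6c2, so r6c2=8.
Step 8. [r9c9∈{2,9}] across col 9, 2 lands solely at r9c9 ⇒ r9c9=2.
Step 9. [r3c4∈{2,5,7}] r3c4 is the only open cell in col 4 admitting 2, so r3c4=2.
Step 10. [r3c5∈{5}] nothing but 5 survives at r3c5. So r3c5=5.
Step 11. [r6c4∈{5,7}] r6c4 is the only open cell in row 6 admitting 5, so r6c4=5.
Step 12. [r4c4∈{7}] r4c4 has the single candidate 7 ⇒ r4c4=7.
Step 13. [r1c8∈{5,8}] across row 1, 5 lands solely at r1c8 ⇒ r1c8=5.
Step 14. [r4c3∈{9}] r4c3 has the single candidate 9, so r4c3=9.
Step 15. [r1c2∈{3}] r1c2 has the single candidate 3. So r1c2=3.
Step 16. [r1c6∈{1}] r1c6 has the single candidate 1, so r1c6=1.
Step 17. [r4c2∈{5}] only 5 remains possible at r4c2. So r4c2=5.
Step 18. [r9c6∈{4}] nothing but 4 survives at r9c6. So r9c6=4.
Step 19. [r4c8∈{1}] r4c8's peers cover all but 1 ⇒ r4c8=1.
Step 20. [r9c8∈{3}] r9c8 is down to just 3. So r9c8=3.
Step 21. [r9c4∈{6}] r9c4 has the single candidate 6, so r9c4=6.
Step 22. [r7c2∈{9}] nothing but 9 survives at r7c2, so r7c2=9.
Step 23. [r2c4∈{3}] r2c4 is down to just 3 ⇒ r2c4=3.
Step 24. [r3c8∈{8}] nothing but 8 survives at r3c8. So r3c8=8.
Step 25. [r6c8∈{6}] r6c8 has the single candidate 6, so r6c8=6.
Step 26. [r4c9∈{4}] nothing but 4 survives at r4c9 ⇒ r4c9=4.
Step 27. [r7c5∈{2}] r7c5's peers cover all but 2. So r7c5=2.
Step 28. [r8c7∈{5}] r8c7's peers cover all but 5. So r8c7=5.
Step 29. [r1c1∈{8}] r1c1 is down to just 8. So r1c1=8.
Step 30. [r5c3∈{7}] only 7 remains possible at r5c3 ⇒ r5c3=7.
Step 31. [r1c5∈{6}] only 6 remains possible at r1c5. So r1c5=6.
Step 32. [r6c5∈{9}] only 9 remains possible at r6c5 ⇒ r6c5=9.
Step 33. [r7c1∈{7}] nothing but 7 survives at r7c1. So r7c1=7.
Step 34. [r3c6∈{7}] r3c6's peers cover all but 7, so r3c6=7.
Step 35. [r2c7∈{4}] r2c7 has the single candidate 4 ⇒ r2c7=4.
Step 36. [r6c9∈{7}] r6c9 is down to just 7 ⇒ r6c9=7.
Step 37. [r1c9∈{9}] r1c9 has the single candidate 9 ⇒ r1c9=9.
Step 38. [r9c7∈{9}] r9c7 is down to just 9 ⇒ r9c7=9.
Step 39. [r5c7∈{2}] r5c7 is down to just 2. So r5c7=2.

Answer: 8 3 2 4 6 1 7 5 9 / 6 7 5 3 8 9 4 2 1 / 9 4 1 2 5 7 6 8 3 / 2 5 9 7 3 6 8 1 4 / 3 6 7 1 4 8 2 9 5 / 1 8 4 5 9 2 3 6 7 / 7 9 3 8 2 5 1 4 6 / 4 2 6 9 1 3 5 7 8 / 5 1 8 6 7 4 9 3 2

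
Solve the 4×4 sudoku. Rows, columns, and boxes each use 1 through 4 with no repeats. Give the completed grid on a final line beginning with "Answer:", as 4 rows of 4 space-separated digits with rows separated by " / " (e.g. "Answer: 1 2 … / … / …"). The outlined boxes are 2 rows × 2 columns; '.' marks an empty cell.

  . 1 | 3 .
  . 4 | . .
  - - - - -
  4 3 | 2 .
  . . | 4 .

Step 1. [r1c1∈{2}] r1c1 has the single candidate 2 ⇒ r1c1=2.
Step 2. [r3c4∈{1}] r3c4's peers cover all but 1. So r3c4=1.
Step 3. [r1c4∈{4}] r1c4 has the single candidate 4. So r1c4=4.
Step 4. [r4c2∈{2}] r4c2's peers cover all but 2, so r4c2=2.
Step 5. [r2c3∈{1}] r2c3 has the single candidate 1. So r2c3=1.
Step 6. [r2c1∈{3}] r2c1 has the single candidate 3, so r2c1=3.
Step 7. [r4c1∈{1}] r4c1 is down to just 1. So r4c1=1.
Step 8. [r4c4∈{3}] r4c4 has the single candidate 3 ⇒ r4c4=3.
Step 9. [r2c4∈{2}] r2c4's peers cover all but 2, so r2c4=2.

Answer: 2 1 3 4 / 3 4 1 2 / 4 3 2 1 / 1 2 4 3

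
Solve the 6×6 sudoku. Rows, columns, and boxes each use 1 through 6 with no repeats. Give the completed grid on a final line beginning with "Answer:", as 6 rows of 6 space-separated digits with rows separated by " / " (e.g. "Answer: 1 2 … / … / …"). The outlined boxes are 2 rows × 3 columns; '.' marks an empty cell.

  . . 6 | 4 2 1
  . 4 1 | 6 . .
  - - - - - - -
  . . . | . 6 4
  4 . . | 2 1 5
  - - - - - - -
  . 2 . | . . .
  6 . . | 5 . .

Step 1. [r4c3∈{3}] only 3 remains possible at r4c3. So r4c3=3.
Step 2. [r2c6∈{3}] r2c6's peers cover all but 3 ⇒ r2c6=3.
Step 3. [r6c2∈{1,3}] row 6 places 1 nowhere but r6c2, so r6c2=1.
Step 4. [r5c1∈{3,5}] across box 5, 3 lands solely at r5c1. So r5c1=3.
Step 5. [r3c2∈{5}] only 5 remains possible at r3c2, so r3c2=5.
Step 6. [r2c1∈{2,5}] across row 2, 2 lands solely at r2c1 ⇒ r2c1=2.
Step 7. [r6c3∈{4}] r6c3 is down to just 4, so r6c3=4.
Step 8. [r3c4∈{3}] r3c4 has the single candidate 3. So r3c4=3.
Step 9. [r1c2∈{3}] r1c2's peers cover all but 3, so r1c2=3.
Step 10. [r4c2∈{6}] nothing but 6 survives at r4c2, so r4c2=6.
Step 11. [r5c3∈{5}] only 5 remains possible at r5c3. So r5c3=5.
Step 12. [r6c6∈{2}] r6c6 has the single candidate 2. So r6c6=2.
Step 13. [r1c1∈{5}] only 5 remains possible at r1c1, so r1c1=5.
Step 14. [r3c3∈{2}] r3c3 has the single candidate 2 ⇒ r3c3=2.
Step 15. [r2c5∈{5}] r2c5 has the single candidate 5 ⇒ r2c5=5.
Step 16. [r5c5∈{4}] r5c5's peers cover all but 4. So r5c5=4.
Step 17. [r5c4∈{1}] r5c4's peers cover all but 1 ⇒ r5c4=1.
Step 18. [r6c5∈{3}] r6c5's peers cover all but 3. So r6c5=3.
Step 19. [r5c6∈{6}] r5c6 is down to just 6 ⇒ r5c6=6.
Step 20. [r3c1∈{1}] r3c1 is down to just 1, so r3c1=1.

Answer: 5 3 6 4 2 1 / 2 4 1 6 5 3 / 1 5 2 3 6 4 / 4 6 3 2 1 5 / 3 2 5 1 4 6 / 6 1 4 5 3 2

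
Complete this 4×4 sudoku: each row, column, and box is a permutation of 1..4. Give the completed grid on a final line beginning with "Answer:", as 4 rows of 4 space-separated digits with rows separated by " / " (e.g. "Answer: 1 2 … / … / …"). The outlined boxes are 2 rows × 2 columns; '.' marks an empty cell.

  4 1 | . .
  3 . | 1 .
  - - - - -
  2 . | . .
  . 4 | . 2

Step 1. [r4c3∈{3}] r4c3 has the single candidate 3. So r4c3=3.
Step 2. [r3c3∈{4}] only 4 remains possible at r3c3. So r3c3=4.
Step 3. [r1c4∈{3}] r1c4 is down to just 3. So r1c4=3.
Step 4. [r4c1∈{1}] only 1 remains possible at r4c1 ⇒ r4c1=1.
Step 5. [r3c4∈{1}] r3c4 is down to just 1. So r3c4=1.
Step 6. [r1c3∈{2}] nothing but 2 survives at r1c3, so r1c3=2.
Step 7. [r2c4∈{4}] only 4 remains possible at r2c4, so r2c4=4.
Step 8. [r3c2∈{3}] r3c2 has the single candidate 3, so r3c2=3.
Step 9. [r2c2∈{2}] r2c2 is down to just 2. So r2c2=2.

Answer: 4 1 2 3 / 3 2 1 4 / 2 3 4 1 / 1 4 3 2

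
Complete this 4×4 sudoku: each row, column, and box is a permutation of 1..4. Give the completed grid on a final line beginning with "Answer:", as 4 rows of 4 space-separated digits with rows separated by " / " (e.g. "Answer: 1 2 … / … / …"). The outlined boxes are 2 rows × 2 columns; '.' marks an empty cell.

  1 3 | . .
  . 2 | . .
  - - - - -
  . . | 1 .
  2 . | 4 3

Step 1. [r2c1∈{4}] only 4 remains possible at r2c1. So r2c1=4.
Step 2. [r3c4∈{2}] r3c4 has the single candidate 2. So r3c4=2.
Step 3. [r3c2∈{4}] only 4 remains possible at r3c2, so r3c2=4.
Step 4. [r1c4∈{4}] nothing but 4 survives at r1c4 ⇒ r1c4=4.
Step 5. [r3c1∈{3}] r3c1 has the single candidate 3, so r3c1=3.
Step 6. [r4c2∈{1}] nothing but 1 survives at r4c2 ⇒ r4c2=1.
Step 7. [r2c4∈{1}] r2c4 is down to just 1. So r2c4=1.
Step 8. [r1c3∈{2}] r1c3's peers cover all but 2. So r1c3=2.
Step 9. [r2c3∈{3}] r2c3 is down to just 3. So r2c3=3.

Answer: 1 3 2 4 / 4 2 3 1 / 3 4 1 2 / 2 1 4 3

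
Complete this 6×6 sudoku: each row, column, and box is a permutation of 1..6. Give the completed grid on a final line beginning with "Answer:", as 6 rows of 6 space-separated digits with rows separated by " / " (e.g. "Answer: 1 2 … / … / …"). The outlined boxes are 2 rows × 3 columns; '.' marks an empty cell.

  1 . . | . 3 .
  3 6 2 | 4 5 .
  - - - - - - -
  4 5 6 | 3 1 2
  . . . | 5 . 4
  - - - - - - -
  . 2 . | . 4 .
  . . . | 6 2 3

Step 1. [r5c3∈{1,3,5}] r5c3 is the only open cell in row 5 admitting 3. So r5c3=3.
Step 2. [r1c3∈{4,5}] r1c3 is the only open cell in row 1 admitting 5, so r1c3=5.
Step 3. [r6c3∈{1,4}] r6c3 is the only open cell in col 3 admitting 4 ⇒ r6c3=4.
Step 4. [r5c6∈{1,5}] col 6 places 5 nowhere but r5c6 ⇒ r5c6=5.
Step 5. [r4c3∈{1}] r4c3's peers cover all but 1, so r4c3=1.
Step 6. [r4c2∈{3}] r4c2's peers cover all but 3, so r4c2=3.
Step 7. [r6c2∈{1}] r6c2's peers cover all but 1 ⇒ r6c2=1.
Step 8. [r4c1∈{2}] nothing but 2 survives at r4c1 ⇒ r4c1=2.
Step 9. [r1c2∈{4}] only 4 remains possible at r1c2 ⇒ r1c2=4.
Step 10. [r2c6∈{1}] r2c6 is down to just 1. So r2c6=1.
Step 11. [r1c4∈{2}] r1c4 is down to just 2. So r1c4=2.
Step 12. [r1c6∈{6}] only 6 remains possible at r1c6. So r1c6=6.
Step 13. [r5c1∈{6}] r5c1's peers cover all but 6 ⇒ r5c1=6.
Step 14. [r4c5∈{6}] only 6 remains possible at r4c5 ⇒ r4c5=6.
Step 15. [r5c4∈{1}] r5c4's peers cover all but 1. So r5c4=1.
Step 16. [r6c1∈{5}] only 5 remains possible at r6c1, so r6c1=5.

Answer: 1 4 5 2 3 6 / 3 6 2 4 5 1 / 4 5 6 3 1 2 / 2 3 1 5 6 4 / 6 2 3 1 4 5 / 5 1 4 6 2 3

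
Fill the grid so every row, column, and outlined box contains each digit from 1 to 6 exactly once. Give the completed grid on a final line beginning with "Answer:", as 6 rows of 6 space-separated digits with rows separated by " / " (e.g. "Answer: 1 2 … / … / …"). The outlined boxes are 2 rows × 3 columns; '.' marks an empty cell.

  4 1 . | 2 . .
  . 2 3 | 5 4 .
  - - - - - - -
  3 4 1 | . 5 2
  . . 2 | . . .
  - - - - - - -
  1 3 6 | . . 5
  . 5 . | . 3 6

Step 1. [r4c4∈{1,3,4,6}] r4c4 is the only open cell in col 4 admitting 3, so r4c4=3.
Step 2. [r4c2∈{6}] only 6 remains possible at r4c2 ⇒ r4c2=6.
Step 3. [r6c4∈{1,4}] across row 6, 1 lands solely at r6c4, so r6c4=1.
Step 4. [r4c6∈{1,4}] across row 4, 4 lands solely at r4c6. So r4c6=4.
Step 5. [r6c3∈{4}] r6c3's peers cover all but 4 ⇒ r6c3=4.
Step 6. [r1c5∈{6}] only 6 remains possible at r1c5 ⇒ r1c5=6.
Step 7. [r5c4∈{4}] nothing but 4 survives at r5c4, so r5c4=4.
Step 8. [r1c6∈{3}] r1c6 is down to just 3, so r1c6=3.
Step 9. [r5c5∈{2}] r5c5 is down to just 2, so r5c5=2.
Step 10. [r3c4∈{6}] only 6 remains possible at r3c4, so r3c4=6.
Step 11. [r2c1∈{6}] nothing but 6 survives at r2c1. So r2c1=6.
Step 12. [r2c6∈{1}] only 1 remains possible at r2c6 ⇒ r2c6=1.
Step 13. [r4c5∈{1}] nothing but 1 survives at r4c5, so r4c5=1.
Step 14. [r6c1∈{2}] nothing but 2 survives at r6c1, so r6c1=2.
Step 15. [r4c1∈{5}] only 5 remains possible at r4c1, so r4c1=5.
Step 16. [r1c3∈{5}] r1c3 has the single candidate 5, so r1c3=5.

Answer: 4 1 5 2 6 3 / 6 2 3 5 4 1 / 3 4 1 6 5 2 / 5 6 2 3 1 4 / 1 3 6 4 2 5 / 2 5 4 1 3 6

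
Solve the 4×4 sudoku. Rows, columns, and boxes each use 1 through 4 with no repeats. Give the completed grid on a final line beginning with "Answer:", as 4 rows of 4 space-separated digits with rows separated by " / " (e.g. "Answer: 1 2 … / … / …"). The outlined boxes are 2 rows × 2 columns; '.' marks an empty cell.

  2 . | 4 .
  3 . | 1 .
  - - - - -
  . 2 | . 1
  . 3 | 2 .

Step 1. [r4c1∈{1,4}] across row 4, 1 lands solely at r4c1 ⇒ r4c1=1.
Step 2. [r2c4∈{2}] r2c4's peers cover all but 2 ⇒ r2c4=2.
Step 3. [r1c4∈{3}] r1c4 has the single candidate 3, so r1c4=3.
Step 4. [r3c1∈{4}] only 4 remains possible at r3c1, so r3c1=4.
Step 5. [r1c2∈{1}] only 1 remains possible at r1c2. So r1c2=1.
Step 6. [r2c2∈{4}] r2c2's peers cover all but 4 ⇒ r2c2=4.
Step 7. [r4c4∈{4}] r4c4 is down to just 4 ⇒ r4c4=4.
Step 8. [r3c3∈{3}] nothing but 3 survives at r3c3 ⇒ r3c3=3.

Answer: 2 1 4 3 / 3 4 1 2 / 4 2 3 1 / 1 3 2 4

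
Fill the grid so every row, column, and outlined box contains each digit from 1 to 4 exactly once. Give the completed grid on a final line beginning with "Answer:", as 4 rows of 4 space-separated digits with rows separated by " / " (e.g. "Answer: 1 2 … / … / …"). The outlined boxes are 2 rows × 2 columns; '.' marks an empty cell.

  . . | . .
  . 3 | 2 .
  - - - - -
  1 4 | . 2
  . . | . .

Step 1. [r2c4∈{1,4}] row 2 places 1 nowhere but r2c4, so r2c4=1.
Step 2. [r4c1∈{2,3}] in col 1, 3 fits only at r4c1, so r4c1=3.
Step 3. [r1c4∈{3,4}] r1c4 is the only open cell in col 4 admitting 3. So r1c4=3.
Step 4. [r1c1∈{2,4}] r1c1 is the only open cell in col 1 admitting 2 ⇒ r1c1=2.
Step 5. [r4c4∈{4}] r4c4 has the single candidate 4. So r4c4=4.
Step 6. [r4c3∈{1}] r4c3 is down to just 1 ⇒ r4c3=1.
Step 7. [r3c3∈{3}] only 3 remains possible at r3c3, so r3c3=3.
Step 8. [r1c3∈{4}] r1c3 has the single candidate 4, so r1c3=4.
Step 9. [r2c1∈{4}] only 4 remains possible at r2c1, so r2c1=4.
Step 10. [r4c2∈{2}] r4c2 has the single candidate 2 ⇒ r4c2=2.
Step 11. [r1c2∈{1}] nothing but 1 survives at r1c2 ⇒ r1c2=1.

Answer: 2 1 4 3 / 4 3 2 1 / 1 4 3 2 / 3 2 1 4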